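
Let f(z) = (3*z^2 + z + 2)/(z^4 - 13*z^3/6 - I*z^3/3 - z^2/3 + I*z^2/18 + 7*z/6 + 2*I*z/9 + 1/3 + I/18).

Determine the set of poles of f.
The singularities of f are the zeros of the denominator. Factoring,
  z^4 - 13*z^3/6 - I*z^3/3 - z^2/3 + I*z^2/18 + 7*z/6 + 2*I*z/9 + 1/3 + I/18 = (z + 1/3)*(z - 2 - I/3)*(z + 1/2)*(z - 1)
so the candidates are z = -1/3, z = 2 + I/3, z = -1/2, z = 1.

Check the numerator P(z) = 3*z^2 + z + 2 at each one:
  P(-1/3) = 2 ≠ 0, so z = -1/3 is a (simple) pole.
  P(2 + I/3) = 47/3 + 13*I/3 ≠ 0, so z = 2 + I/3 is a (simple) pole.
  P(-1/2) = 9/4 ≠ 0, so z = -1/2 is a (simple) pole.
  P(1) = 6 ≠ 0, so z = 1 is a (simple) pole.

Poles of f: {-1/2, -1/3, 1, 2 + I/3}

Final answer: {-1/2, -1/3, 1, 2 + I/3}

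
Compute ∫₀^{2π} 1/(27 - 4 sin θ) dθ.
Call the integral J. The integrand is 2π-periodic and we integrate over a full period, so shifting θ does not change the value (θ → θ + π/2 turns sin θ into cos θ; θ → θ + π flips the sign of the trig term). Hence
  J = ∫₀^{2π} dθ/(27 + 4 cos θ).
Put z = e^{iθ}: then cos θ = (z + 1/z)/2, dθ = dz/(iz), and z runs once counterclockwise around |z| = 1:
  J = ∮_{|z|=1} 1/(27 + 4*(z + 1/z)/2) · dz/(iz) = (2/i) ∮_{|z|=1} dz/(4*z^2 + 54*z + 4).
The roots of 4*z^2 + 54*z + 4 are z = (-27 ± sqrt(27^2 - 4^2))/4, with sqrt(713) = sqrt(713); their product is 1, so only z₊ = -27/4 + sqrt(713)/4 lies inside the unit circle (z₋ = -27/4 - sqrt(713)/4 lies outside).
z₊ is a simple zero of q(z) = 4*z^2 + 54*z + 4, so Res(1/q, z₊) = 1/q'(z₊) with q'(z) = 8*z + 54; and q'(z₊) = 4*(z₊ - z₋) = 2*sqrt(713).
Therefore J = (2/i) · 2πi · 1/(2*sqrt(713)) = 2*pi/(sqrt(713)) = 2*sqrt(713)*pi/713

Final answer: 2*sqrt(713)*pi/713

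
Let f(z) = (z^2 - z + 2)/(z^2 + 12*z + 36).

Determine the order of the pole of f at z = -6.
Factor the denominator:
  z^2 + 12*z + 36 = (z + 6)^2

The numerator P(z) = z^2 - z + 2 has P(-6) = 44 ≠ 0, so no factor of (z + 6) cancels.
Near z = -6 we can therefore write f(z) = g(z)/(z + 6)^2 with g analytic at -6 and g(-6) ≠ 0 (g is just the numerator).

Hence z = -6 is a pole of order 2.

Final answer: 2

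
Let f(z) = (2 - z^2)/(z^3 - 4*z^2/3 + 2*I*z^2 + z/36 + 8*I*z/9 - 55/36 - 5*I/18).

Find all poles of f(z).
The singularities of f are the zeros of the denominator. Factoring,
  z^3 - 4*z^2/3 + 2*I*z^2 + z/36 + 8*I*z/9 - 55/36 - 5*I/18 = (z - 1/3 + 2*I/3)*(z - 3/2 + 2*I)*(z + 1/2 - 2*I/3)
so the candidates are z = 1/3 - 2*I/3, z = 3/2 - 2*I, z = -1/2 + 2*I/3.

Check the numerator P(z) = 2 - z^2 at each one:
  P(1/3 - 2*I/3) = 7/3 + 4*I/9 ≠ 0, so z = 1/3 - 2*I/3 is a (simple) pole.
  P(3/2 - 2*I) = 15/4 + 6*I ≠ 0, so z = 3/2 - 2*I is a (simple) pole.
  P(-1/2 + 2*I/3) = 79/36 + 2*I/3 ≠ 0, so z = -1/2 + 2*I/3 is a (simple) pole.

Poles of f: {-1/2 + 2*I/3, 1/3 - 2*I/3, 3/2 - 2*I}

Final answer: {-1/2 + 2*I/3, 1/3 - 2*I/3, 3/2 - 2*I}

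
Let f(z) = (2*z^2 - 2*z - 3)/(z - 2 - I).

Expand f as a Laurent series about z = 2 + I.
Put w = z - (2 + I), i.e. z = w + 2 + I. The denominator is w, so it suffices to rewrite the numerator in powers of w.

P(z) = 2*z^2 - 2*z - 3
P(w + 2 + I) = -1 + 6*I + (6 + 4*I)*w + 2*w^2

Dividing each term by w:
  f = (-1 + 6*I)/w + 6 + 4*I + 2*w

Substituting back w = z - 2 - I:
  f(z) = (-1 + 6*I)/(z - 2 - I) + 6 + 4*I + 2*(z - 2 - I)

The series is finite because the numerator is a polynomial; the negative powers form the principal part, and the coefficient of 1/(z - 2 - I) gives Res(f, 2 + I) = -1 + 6*I.

Final answer: (-1 + 6*I)/(z - 2 - I) + 6 + 4*I + 2*(z - 2 - I)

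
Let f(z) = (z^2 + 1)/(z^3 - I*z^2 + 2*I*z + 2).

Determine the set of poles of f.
The singularities of f are the zeros of the denominator. Factoring,
  z^3 - I*z^2 + 2*I*z + 2 = (z - I)*(z - 1 + I)*(z + 1 - I)
so the candidates are z = I, z = 1 - I, z = -1 + I.

Check the numerator P(z) = z^2 + 1 at each one:
  P(I) = 0, so the factor (z - I) cancels and z = I is only a removable singularity, not a pole.
  P(1 - I) = 1 - 2*I ≠ 0, so z = 1 - I is a (simple) pole.
  P(-1 + I) = 1 - 2*I ≠ 0, so z = -1 + I is a (simple) pole.

Poles of f: {-1 + I, 1 - I}

Final answer: {-1 + I, 1 - I}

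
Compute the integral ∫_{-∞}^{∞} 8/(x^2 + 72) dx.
Let f(z) = 8/(z^2 + 72). The denominator has no real zeros and deg Q - deg P = 2 ≥ 2, so the integral of f over the upper semicircle |z| = R tends to 0 as R → ∞. Closing the contour in the upper half-plane,
  ∫_{-∞}^{∞} f(x) dx = 2πi · Σ Res(f, z_k)  over the poles with Im z_k > 0.

Zeros of the denominator: z^2 + 72 = 0 gives z = ±6*sqrt(2)*I.
Upper half-plane: z = 6*sqrt(2)*I (simple).

Each pole is a simple zero of Q(z) = z^2 + 72, so Res(f, z₀) = P(z₀)/Q'(z₀) with P(z) = 8, Q'(z) = 2*z:
  Res(f, 6*sqrt(2)*I) = (8)/(12*sqrt(2)*I) = -sqrt(2)*I/3

∫_{-∞}^{∞} f(x) dx = 2πi · (-sqrt(2)*I/3) = 2*sqrt(2)*pi/3

Final answer: 2*sqrt(2)*pi/3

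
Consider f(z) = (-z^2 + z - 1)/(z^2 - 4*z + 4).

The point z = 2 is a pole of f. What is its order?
Factor the denominator:
  z^2 - 4*z + 4 = (z - 2)^2

The numerator P(z) = -z^2 + z - 1 has P(2) = -3 ≠ 0, so no factor of (z - 2) cancels.
Near z = 2 we can therefore write f(z) = g(z)/(z - 2)^2 with g analytic at 2 and g(2) ≠ 0 (g is just the numerator).

Hence z = 2 is a pole of order 2.

Final answer: 2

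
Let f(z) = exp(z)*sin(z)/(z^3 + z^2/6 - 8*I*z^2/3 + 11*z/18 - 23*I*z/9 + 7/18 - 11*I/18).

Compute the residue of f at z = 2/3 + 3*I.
Write f(z) = P(z)/Q(z) with P(z) = exp(z)*sin(z) and Q(z) = z^3 + z^2/6 - 8*I*z^2/3 + 11*z/18 - 23*I*z/9 + 7/18 - 11*I/18.
The denominator factors as Q(z) = (z + 1/2)*(z - 2/3 - 3*I)*(z + 1/3 + I/3), so z = 2/3 + 3*I is a simple zero of Q and P is analytic there; z = 2/3 + 3*I is therefore a simple pole and
  Res(f, z₀) = P(z₀)/Q'(z₀).

Q'(z) = 3*z^2 + z/3 - 16*I*z/3 + 11/18 - 23*I/9, so Q'(2/3 + 3*I) = -53/6 + 62*I/9.
P(2/3 + 3*I) = exp(2/3 + 3*I)*sin(2/3 + 3*I).

Res(f, 2/3 + 3*I) = (exp(2/3 + 3*I)*sin(2/3 + 3*I))/(-53/6 + 62*I/9) = (-2862/40657 - 2232*I/40657)*exp(2/3 + 3*I)*sin(2/3 + 3*I)

Final answer: (-2862/40657 - 2232*I/40657)*exp(2/3 + 3*I)*sin(2/3 + 3*I)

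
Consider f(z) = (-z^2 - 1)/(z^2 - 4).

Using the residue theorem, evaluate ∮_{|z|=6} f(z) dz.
By the residue theorem, ∮_C f(z) dz = 2πi · (sum of the residues of f at the poles inside |z| = 6).

The denominator factors as (z + 2)*(z - 2), so the singularities of f are simple poles at z = -2, z = 2.
  |-2|² = 4 < 36 = 6², so this pole is inside the contour.
  |2|² = 4 < 36 = 6², so this pole is inside the contour.

With P(z) = -z^2 - 1 and Q(z) = z^2 - 4, each pole is simple, so Res(f, z₀) = P(z₀)/Q'(z₀) with Q'(z) = 2*z.
  Res(f, -2) = P(-2)/Q'(-2) = (-5)/(-4) = 5/4
  Res(f, 2) = P(2)/Q'(2) = (-5)/(4) = -5/4

Sum of residues inside C: 0
∮_C f(z) dz = 2πi · (0) = 0

Final answer: 0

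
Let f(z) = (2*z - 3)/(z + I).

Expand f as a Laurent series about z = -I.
Put w = z - (-I), i.e. z = w - I. The denominator is w, so it suffices to rewrite the numerator in powers of w.

P(z) = 2*z - 3
P(w - I) = -3 - 2*I + 2*w

Dividing each term by w:
  f = (-3 - 2*I)/w + 2

Substituting back w = z + I:
  f(z) = (-3 - 2*I)/(z + I) + 2

The series is finite because the numerator is a polynomial; the negative powers form the principal part, and the coefficient of 1/(z + I) gives Res(f, -I) = -3 - 2*I.

Final answer: (-3 - 2*I)/(z + I) + 2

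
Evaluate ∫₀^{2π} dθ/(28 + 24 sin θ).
Call the integral J. The integrand is 2π-periodic and we integrate over a full period, so shifting θ does not change the value (θ → θ + π/2 turns sin θ into cos θ). Hence
  J = ∫₀^{2π} dθ/(28 + 24 cos θ).
Put z = e^{iθ}: then cos θ = (z + 1/z)/2, dθ = dz/(iz), and z runs once counterclockwise around |z| = 1:
  J = ∮_{|z|=1} 1/(28 + 24*(z + 1/z)/2) · dz/(iz) = (2/i) ∮_{|z|=1} dz/(24*z^2 + 56*z + 24).
The roots of 24*z^2 + 56*z + 24 are z = (-28 ± sqrt(28^2 - 24^2))/24, with sqrt(208) = 4*sqrt(13); their product is 1, so only z₊ = -7/6 + sqrt(13)/6 lies inside the unit circle (z₋ = -7/6 - sqrt(13)/6 lies outside).
z₊ is a simple zero of q(z) = 24*z^2 + 56*z + 24, so Res(1/q, z₊) = 1/q'(z₊) with q'(z) = 48*z + 56; and q'(z₊) = 24*(z₊ - z₋) = 8*sqrt(13).
Therefore J = (2/i) · 2πi · 1/(8*sqrt(13)) = 2*pi/(4*sqrt(13)) = sqrt(13)*pi/26

Final answer: sqrt(13)*pi/26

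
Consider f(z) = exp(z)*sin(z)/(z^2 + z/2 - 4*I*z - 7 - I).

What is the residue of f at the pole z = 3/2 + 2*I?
2*exp(3/2 + 2*I)*sin(3/2 + 2*I)/7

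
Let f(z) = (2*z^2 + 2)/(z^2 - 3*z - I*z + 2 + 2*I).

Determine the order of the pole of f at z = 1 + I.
1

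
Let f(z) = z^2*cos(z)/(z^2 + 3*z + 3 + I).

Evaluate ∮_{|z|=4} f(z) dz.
By the residue theorem, ∮_C f(z) dz = 2πi · (sum of the residues of f at the poles inside |z| = 4).

The denominator factors as (z + 2 - I)*(z + 1 + I), so the singularities of f are simple poles at z = -2 + I, z = -1 - I.
  |-2 + I|² = 5 < 16 = 4², so this pole is inside the contour.
  |-1 - I|² = 2 < 16 = 4², so this pole is inside the contour.

With P(z) = z^2*cos(z) and Q(z) = z^2 + 3*z + 3 + I, each pole is simple, so Res(f, z₀) = P(z₀)/Q'(z₀) with Q'(z) = 2*z + 3.
  Res(f, -2 + I) = P(-2 + I)/Q'(-2 + I) = ((3 - 4*I)*cos(2 - I))/(-1 + 2*I) = (-11/5 - 2*I/5)*cos(2 - I)
  Res(f, -1 - I) = P(-1 - I)/Q'(-1 - I) = (2*I*cos(1 + I))/(1 - 2*I) = (-4/5 + 2*I/5)*cos(1 + I)

Sum of residues inside C: (-11/5 - 2*I/5)*cos(2 - I) + (-4/5 + 2*I/5)*cos(1 + I)
∮_C f(z) dz = 2πi · ((-11/5 - 2*I/5)*cos(2 - I) + (-4/5 + 2*I/5)*cos(1 + I)) = pi*(-4/5 - 8*I/5)*cos(1 + I) + pi*(4/5 - 22*I/5)*cos(2 - I)

Final answer: pi*(-4/5 - 8*I/5)*cos(1 + I) + pi*(4/5 - 22*I/5)*cos(2 - I)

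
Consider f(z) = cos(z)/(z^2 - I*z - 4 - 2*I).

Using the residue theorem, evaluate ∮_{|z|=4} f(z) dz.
By the residue theorem, ∮_C f(z) dz = 2πi · (sum of the residues of f at the poles inside |z| = 4).

The denominator factors as (z + 2)*(z - 2 - I), so the singularities of f are simple poles at z = -2, z = 2 + I.
  |-2|² = 4 < 16 = 4², so this pole is inside the contour.
  |2 + I|² = 5 < 16 = 4², so this pole is inside the contour.

With P(z) = cos(z) and Q(z) = z^2 - I*z - 4 - 2*I, each pole is simple, so Res(f, z₀) = P(z₀)/Q'(z₀) with Q'(z) = 2*z - I.
  Res(f, -2) = P(-2)/Q'(-2) = (cos(2))/(-4 - I) = (-4/17 + I/17)*cos(2)
  Res(f, 2 + I) = P(2 + I)/Q'(2 + I) = (cos(2 + I))/(4 + I) = (4/17 - I/17)*cos(2 + I)

Sum of residues inside C: (4/17 - I/17)*cos(2 + I) + (-4/17 + I/17)*cos(2)
∮_C f(z) dz = 2πi · ((4/17 - I/17)*cos(2 + I) + (-4/17 + I/17)*cos(2)) = pi*(2/17 + 8*I/17)*cos(2 + I) + pi*(-2/17 - 8*I/17)*cos(2)

Final answer: pi*(2/17 + 8*I/17)*cos(2 + I) + pi*(-2/17 - 8*I/17)*cos(2)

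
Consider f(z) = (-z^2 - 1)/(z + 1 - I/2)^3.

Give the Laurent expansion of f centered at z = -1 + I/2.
Put w = z - (-1 + I/2), i.e. z = w - 1 + I/2. The denominator is w^3, so it suffices to rewrite the numerator in powers of w.

P(z) = -z^2 - 1
P(w - 1 + I/2) = -7/4 + I + (2 - I)*w - w^2

Dividing each term by w^3:
  f = (-7/4 + I)/w^3 + (2 - I)/w^2 - 1/w

Substituting back w = z + 1 - I/2:
  f(z) = (-7/4 + I)/(z + 1 - I/2)^3 + (2 - I)/(z + 1 - I/2)^2 - 1/(z + 1 - I/2)

The series is finite because the numerator is a polynomial; the negative powers form the principal part, and the coefficient of 1/(z + 1 - I/2) gives Res(f, -1 + I/2) = -1.

Final answer: (-7/4 + I)/(z + 1 - I/2)^3 + (2 - I)/(z + 1 - I/2)^2 - 1/(z + 1 - I/2)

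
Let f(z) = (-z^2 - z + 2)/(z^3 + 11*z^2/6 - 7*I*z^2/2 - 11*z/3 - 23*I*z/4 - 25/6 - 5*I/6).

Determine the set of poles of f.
The singularities of f are the zeros of the denominator. Factoring,
  z^3 + 11*z^2/6 - 7*I*z^2/2 - 11*z/3 - 23*I*z/4 - 25/6 - 5*I/6 = (z - 2/3 - 2*I)*(z + 1 - I/2)*(z + 3/2 - I)
so the candidates are z = 2/3 + 2*I, z = -1 + I/2, z = -3/2 + I.

Check the numerator P(z) = -z^2 - z + 2 at each one:
  P(2/3 + 2*I) = 44/9 - 14*I/3 ≠ 0, so z = 2/3 + 2*I is a (simple) pole.
  P(-1 + I/2) = 9/4 + I/2 ≠ 0, so z = -1 + I/2 is a (simple) pole.
  P(-3/2 + I) = 9/4 + 2*I ≠ 0, so z = -3/2 + I is a (simple) pole.

Poles of f: {-3/2 + I, -1 + I/2, 2/3 + 2*I}

Final answer: {-3/2 + I, -1 + I/2, 2/3 + 2*I}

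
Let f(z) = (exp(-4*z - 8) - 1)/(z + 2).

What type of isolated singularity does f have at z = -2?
Let u = z + 2. The exponent is -4*z - 8 = -4u, so
  f = (e^(-4u) - 1)/u = ((-4u) + (-4u)^2/2 + (-4u)^3/6 + ...)/u = -4 + (8)*u + (-32/3)*u^2 + ...
The Laurent expansion about u = 0 has no negative powers; equivalently lim_{z→-2} f(z) = -4 exists and is finite.
So the singularity is removable.

Final answer: removable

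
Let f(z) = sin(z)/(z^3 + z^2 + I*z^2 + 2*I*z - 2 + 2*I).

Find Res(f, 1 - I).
Write f(z) = P(z)/Q(z) with P(z) = sin(z) and Q(z) = z^3 + z^2 + I*z^2 + 2*I*z - 2 + 2*I.
The denominator factors as Q(z) = (z + 1 - I)*(z - 1 + I)*(z + 1 + I), so z = 1 - I is a simple zero of Q and P is analytic there; z = 1 - I is therefore a simple pole and
  Res(f, z₀) = P(z₀)/Q'(z₀).

Q'(z) = 3*z^2 + 2*z + 2*I*z + 2*I, so Q'(1 - I) = 4 - 4*I.
P(1 - I) = sin(1 - I).

Res(f, 1 - I) = (sin(1 - I))/(4 - 4*I) = (1/8 + I/8)*sin(1 - I)

Final answer: (1/8 + I/8)*sin(1 - I)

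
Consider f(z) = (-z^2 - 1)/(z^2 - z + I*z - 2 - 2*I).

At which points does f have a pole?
{-1 - I, 2}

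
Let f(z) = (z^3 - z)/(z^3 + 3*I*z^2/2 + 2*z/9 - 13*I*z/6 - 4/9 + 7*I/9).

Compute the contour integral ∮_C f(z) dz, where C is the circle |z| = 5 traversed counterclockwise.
By the residue theorem, ∮_C f(z) dz = 2πi · (sum of the residues of f at the poles inside |z| = 5).

The denominator factors as (z - 1/3 - I/2)*(z + 1 + 2*I)*(z - 2/3), so the singularities of f are simple poles at z = 1/3 + I/2, z = -1 - 2*I, z = 2/3.
  |1/3 + I/2|² = 13/36 < 25 = 5², so this pole is inside the contour.
  |-1 - 2*I|² = 5 < 25 = 5², so this pole is inside the contour.
  |2/3|² = 4/9 < 25 = 5², so this pole is inside the contour.

With P(z) = z^3 - z and Q(z) = z^3 + 3*I*z^2/2 + 2*z/9 - 13*I*z/6 - 4/9 + 7*I/9, each pole is simple, so Res(f, z₀) = P(z₀)/Q'(z₀) with Q'(z) = 3*z^2 + 3*I*z + 2/9 - 13*I/6.
  Res(f, 1/3 + I/2) = P(1/3 + I/2)/Q'(1/3 + I/2) = (-59/108 - 11*I/24)/(-61/36 - I/6) = 3896/11271 + 1777*I/7514
  Res(f, -1 - 2*I) = P(-1 - 2*I)/Q'(-1 - 2*I) = (12 + 4*I)/(-25/9 + 41*I/6) = -1944/17629 - 30168*I/17629
  Res(f, 2/3) = P(2/3)/Q'(2/3) = (-10/27)/(14/9 - I/6) = -560/2379 - 20*I/793

Sum of residues inside C: -3*I/2
∮_C f(z) dz = 2πi · (-3*I/2) = 3*pi

Final answer: 3*pi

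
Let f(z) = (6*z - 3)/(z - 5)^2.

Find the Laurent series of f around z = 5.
Put w = z - (5), i.e. z = w + 5. The denominator is w^2, so it suffices to rewrite the numerator in powers of w.

P(z) = 6*z - 3
P(w + 5) = 27 + 6*w

Dividing each term by w^2:
  f = 27/w^2 + 6/w

Substituting back w = z - 5:
  f(z) = 27/(z - 5)^2 + 6/(z - 5)

The series is finite because the numerator is a polynomial; the negative powers form the principal part, and the coefficient of 1/(z - 5) gives Res(f, 5) = 6.

Final answer: 27/(z - 5)^2 + 6/(z - 5)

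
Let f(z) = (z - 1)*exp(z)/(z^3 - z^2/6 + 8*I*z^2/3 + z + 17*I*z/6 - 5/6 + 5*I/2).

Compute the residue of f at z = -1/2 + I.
Write f(z) = P(z)/Q(z) with P(z) = (z - 1)*exp(z) and Q(z) = z^3 - z^2/6 + 8*I*z^2/3 + z + 17*I*z/6 - 5/6 + 5*I/2.
The denominator factors as Q(z) = (z - 1 + 3*I)*(z + 1/2 - I)*(z + 1/3 + 2*I/3), so z = -1/2 + I is a simple zero of Q and P is analytic there; z = -1/2 + I is therefore a simple pole and
  Res(f, z₀) = P(z₀)/Q'(z₀).

Q'(z) = 3*z^2 - z/3 + 16*I*z/3 + 1 + 17*I/6, so Q'(-1/2 + I) = -77/12 - 19*I/6.
P(-1/2 + I) = (-3/2 + I)*exp(-1/2 + I).

Res(f, -1/2 + I) = ((-3/2 + I)*exp(-1/2 + I))/(-77/12 - 19*I/6) = (930/7373 - 1608*I/7373)*exp(-1/2 + I)

Final answer: (930/7373 - 1608*I/7373)*exp(-1/2 + I)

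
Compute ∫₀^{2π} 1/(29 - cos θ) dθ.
sqrt(210)*pi/210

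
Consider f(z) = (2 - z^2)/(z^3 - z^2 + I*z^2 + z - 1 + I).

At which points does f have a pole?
The singularities of f are the zeros of the denominator. Factoring,
  z^3 - z^2 + I*z^2 + z - 1 + I = (z - 1 + I)*(z + I)*(z - I)
so the candidates are z = 1 - I, z = -I, z = I.

Check the numerator P(z) = 2 - z^2 at each one:
  P(1 - I) = 2 + 2*I ≠ 0, so z = 1 - I is a (simple) pole.
  P(-I) = 3 ≠ 0, so z = -I is a (simple) pole.
  P(I) = 3 ≠ 0, so z = I is a (simple) pole.

Poles of f: {-I, I, 1 - I}

Final answer: {-I, I, 1 - I}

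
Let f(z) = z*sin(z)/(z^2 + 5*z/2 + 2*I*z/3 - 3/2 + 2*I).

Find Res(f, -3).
Write f(z) = P(z)/Q(z) with P(z) = z*sin(z) and Q(z) = z^2 + 5*z/2 + 2*I*z/3 - 3/2 + 2*I.
The denominator factors as Q(z) = (z - 1/2 + 2*I/3)*(z + 3), so z = -3 is a simple zero of Q and P is analytic there; z = -3 is therefore a simple pole and
  Res(f, z₀) = P(z₀)/Q'(z₀).

Q'(z) = 2*z + 5/2 + 2*I/3, so Q'(-3) = -7/2 + 2*I/3.
P(-3) = 3*sin(3).

Res(f, -3) = (3*sin(3))/(-7/2 + 2*I/3) = (-378/457 - 72*I/457)*sin(3)

Final answer: (-378/457 - 72*I/457)*sin(3)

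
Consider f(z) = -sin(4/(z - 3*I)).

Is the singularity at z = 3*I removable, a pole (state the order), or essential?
Let u = z - 3*I. Then
  sin(4/u) = Σ_{k≥0} (-1)^k (4)^(2k+1)/((2k+1)!·u^(2k+1)) = 4/u - 32/(3*u^3) + 128/(15*u^5) + ...
which has infinitely many negative powers of u, so sin(4/(z - 3*I)) has an essential singularity at z = 3*I.
So the singularity is essential.

Final answer: essential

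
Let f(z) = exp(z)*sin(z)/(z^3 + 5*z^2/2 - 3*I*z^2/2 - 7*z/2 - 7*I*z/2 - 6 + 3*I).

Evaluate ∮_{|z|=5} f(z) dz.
By the residue theorem, ∮_C f(z) dz = 2πi · (sum of the residues of f at the poles inside |z| = 5).

The denominator factors as (z + 1 - I)*(z + 3)*(z - 3/2 - I/2), so the singularities of f are simple poles at z = -1 + I, z = -3, z = 3/2 + I/2.
  |-1 + I|² = 2 < 25 = 5², so this pole is inside the contour.
  |-3|² = 9 < 25 = 5², so this pole is inside the contour.
  |3/2 + I/2|² = 5/2 < 25 = 5², so this pole is inside the contour.

With P(z) = exp(z)*sin(z) and Q(z) = z^3 + 5*z^2/2 - 3*I*z^2/2 - 7*z/2 - 7*I*z/2 - 6 + 3*I, each pole is simple, so Res(f, z₀) = P(z₀)/Q'(z₀) with Q'(z) = 3*z^2 + 5*z - 3*I*z - 7/2 - 7*I/2.
  Res(f, -1 + I) = P(-1 + I)/Q'(-1 + I) = (-exp(-1 + I)*sin(1 - I))/(-11/2 - 3*I/2) = (11/65 - 3*I/65)*exp(-1 + I)*sin(1 - I)
  Res(f, -3) = P(-3)/Q'(-3) = (-exp(-3)*sin(3))/(17/2 + 11*I/2) = (-17/205 + 11*I/205)*exp(-3)*sin(3)
  Res(f, 3/2 + I/2) = P(3/2 + I/2)/Q'(3/2 + I/2) = (exp(3/2 + I/2)*sin(3/2 + I/2))/(23/2 - I) = (46/533 + 4*I/533)*exp(3/2 + I/2)*sin(3/2 + I/2)

Sum of residues inside C: (-17/205 + 11*I/205)*exp(-3)*sin(3) + (11/65 - 3*I/65)*exp(-1 + I)*sin(1 - I) + (46/533 + 4*I/533)*exp(3/2 + I/2)*sin(3/2 + I/2)
∮_C f(z) dz = 2πi · ((-17/205 + 11*I/205)*exp(-3)*sin(3) + (11/65 - 3*I/65)*exp(-1 + I)*sin(1 - I) + (46/533 + 4*I/533)*exp(3/2 + I/2)*sin(3/2 + I/2)) = pi*(-22/205 - 34*I/205)*exp(-3)*sin(3) + pi*(6/65 + 22*I/65)*exp(-1 + I)*sin(1 - I) + pi*(-8/533 + 92*I/533)*exp(3/2 + I/2)*sin(3/2 + I/2)

Final answer: pi*(-22/205 - 34*I/205)*exp(-3)*sin(3) + pi*(6/65 + 22*I/65)*exp(-1 + I)*sin(1 - I) + pi*(-8/533 + 92*I/533)*exp(3/2 + I/2)*sin(3/2 + I/2)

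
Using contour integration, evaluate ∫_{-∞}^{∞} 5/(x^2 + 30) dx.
Let f(z) = 5/(z^2 + 30). The denominator has no real zeros and deg Q - deg P = 2 ≥ 2, so the integral of f over the upper semicircle |z| = R tends to 0 as R → ∞. Closing the contour in the upper half-plane,
  ∫_{-∞}^{∞} f(x) dx = 2πi · Σ Res(f, z_k)  over the poles with Im z_k > 0.

Zeros of the denominator: z^2 + 30 = 0 gives z = ±sqrt(30)*I.
Upper half-plane: z = sqrt(30)*I (simple).

Each pole is a simple zero of Q(z) = z^2 + 30, so Res(f, z₀) = P(z₀)/Q'(z₀) with P(z) = 5, Q'(z) = 2*z:
  Res(f, sqrt(30)*I) = (5)/(2*sqrt(30)*I) = -sqrt(30)*I/12

∫_{-∞}^{∞} f(x) dx = 2πi · (-sqrt(30)*I/12) = sqrt(30)*pi/6

Final answer: sqrt(30)*pi/6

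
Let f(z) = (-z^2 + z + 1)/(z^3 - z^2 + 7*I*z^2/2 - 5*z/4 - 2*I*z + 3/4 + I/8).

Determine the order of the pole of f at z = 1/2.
Factor the denominator:
  z^3 - z^2 + 7*I*z^2/2 - 5*z/4 - 2*I*z + 3/4 + I/8 = (z - 1/2)*(z - 1/2 + 3*I)*(z + I/2)

The numerator P(z) = -z^2 + z + 1 has P(1/2) = 5/4 ≠ 0, so no factor of (z - 1/2) cancels.
Near z = 1/2 we can therefore write f(z) = g(z)/(z - 1/2) with g analytic at 1/2 and g(1/2) ≠ 0 (g is the numerator divided by the remaining denominator factors).

Hence z = 1/2 is a pole of order 1.

Final answer: 1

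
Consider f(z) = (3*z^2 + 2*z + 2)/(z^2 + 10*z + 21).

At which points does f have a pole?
{-7, -3}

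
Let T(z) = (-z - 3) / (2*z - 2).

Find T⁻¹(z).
(2*z - 3)/(2*z + 1)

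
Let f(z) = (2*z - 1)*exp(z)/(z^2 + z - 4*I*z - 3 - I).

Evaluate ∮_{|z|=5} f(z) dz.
By the residue theorem, ∮_C f(z) dz = 2πi · (sum of the residues of f at the poles inside |z| = 5).

The denominator factors as (z + 1 - 3*I)*(z - I), so the singularities of f are simple poles at z = -1 + 3*I, z = I.
  |-1 + 3*I|² = 10 < 25 = 5², so this pole is inside the contour.
  |I|² = 1 < 25 = 5², so this pole is inside the contour.

With P(z) = (2*z - 1)*exp(z) and Q(z) = z^2 + z - 4*I*z - 3 - I, each pole is simple, so Res(f, z₀) = P(z₀)/Q'(z₀) with Q'(z) = 2*z + 1 - 4*I.
  Res(f, -1 + 3*I) = P(-1 + 3*I)/Q'(-1 + 3*I) = ((-3 + 6*I)*exp(-1 + 3*I))/(-1 + 2*I) = 3*exp(-1 + 3*I)
  Res(f, I) = P(I)/Q'(I) = ((-1 + 2*I)*exp(I))/(1 - 2*I) = -exp(I)

Sum of residues inside C: -exp(I) + 3*exp(-1 + 3*I)
∮_C f(z) dz = 2πi · (-exp(I) + 3*exp(-1 + 3*I)) = 6*I*pi*exp(-1 + 3*I) - 2*I*pi*exp(I)

Final answer: 6*I*pi*exp(-1 + 3*I) - 2*I*pi*exp(I)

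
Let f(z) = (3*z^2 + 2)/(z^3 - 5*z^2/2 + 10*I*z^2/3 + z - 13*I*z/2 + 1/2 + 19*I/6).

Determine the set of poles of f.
{1/2 - 3*I, 1 - I/3, 1}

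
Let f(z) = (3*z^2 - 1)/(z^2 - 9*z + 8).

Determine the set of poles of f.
{1, 8}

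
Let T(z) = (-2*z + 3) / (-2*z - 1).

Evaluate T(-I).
1/5 - 8*I/5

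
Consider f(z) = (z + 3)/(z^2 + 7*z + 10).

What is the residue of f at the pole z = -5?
Write f(z) = P(z)/Q(z) with P(z) = z + 3 and Q(z) = z^2 + 7*z + 10.
The denominator factors as Q(z) = (z + 5)*(z + 2), so z = -5 is a simple zero of Q and P is analytic there; z = -5 is therefore a simple pole and
  Res(f, z₀) = P(z₀)/Q'(z₀).

Q'(z) = 2*z + 7, so Q'(-5) = -3.
P(-5) = -2.

Res(f, -5) = (-2)/(-3) = 2/3

Final answer: 2/3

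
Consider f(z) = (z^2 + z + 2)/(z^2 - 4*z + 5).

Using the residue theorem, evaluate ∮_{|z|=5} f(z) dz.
By the residue theorem, ∮_C f(z) dz = 2πi · (sum of the residues of f at the poles inside |z| = 5).

The denominator factors as (z - 2 + I)*(z - 2 - I), so the singularities of f are simple poles at z = 2 - I, z = 2 + I.
  |2 - I|² = 5 < 25 = 5², so this pole is inside the contour.
  |2 + I|² = 5 < 25 = 5², so this pole is inside the contour.

With P(z) = z^2 + z + 2 and Q(z) = z^2 - 4*z + 5, each pole is simple, so Res(f, z₀) = P(z₀)/Q'(z₀) with Q'(z) = 2*z - 4.
  Res(f, 2 - I) = P(2 - I)/Q'(2 - I) = (7 - 5*I)/(-2*I) = 5/2 + 7*I/2
  Res(f, 2 + I) = P(2 + I)/Q'(2 + I) = (7 + 5*I)/(2*I) = 5/2 - 7*I/2

Sum of residues inside C: 5
∮_C f(z) dz = 2πi · (5) = 10*I*pi

Final answer: 10*I*pi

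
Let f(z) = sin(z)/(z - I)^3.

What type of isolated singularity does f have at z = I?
pole of order 3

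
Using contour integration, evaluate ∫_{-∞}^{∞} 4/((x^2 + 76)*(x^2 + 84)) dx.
pi*(-19*sqrt(21) + 21*sqrt(19))/1596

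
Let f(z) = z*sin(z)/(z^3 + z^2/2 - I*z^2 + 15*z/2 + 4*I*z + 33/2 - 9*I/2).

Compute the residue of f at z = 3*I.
Write f(z) = P(z)/Q(z) with P(z) = z*sin(z) and Q(z) = z^3 + z^2/2 - I*z^2 + 15*z/2 + 4*I*z + 33/2 - 9*I/2.
The denominator factors as Q(z) = (z - 1 + 3*I)*(z - 3*I)*(z + 3/2 - I), so z = 3*I is a simple zero of Q and P is analytic there; z = 3*I is therefore a simple pole and
  Res(f, z₀) = P(z₀)/Q'(z₀).

Q'(z) = 3*z^2 + z - 2*I*z + 15/2 + 4*I, so Q'(3*I) = -27/2 + 7*I.
P(3*I) = -3*sinh(3).

Res(f, 3*I) = (-3*sinh(3))/(-27/2 + 7*I) = (162/925 + 84*I/925)*sinh(3)

Final answer: (162/925 + 84*I/925)*sinh(3)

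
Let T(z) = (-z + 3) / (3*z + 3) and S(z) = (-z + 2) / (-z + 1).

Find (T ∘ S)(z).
(T ∘ S)(z) = T(S(z)) = ((-1)*S(z) + (3))/((3)*S(z) + (3)). Multiply numerator and denominator by -z + 1:
  numerator:   (-1)*(-z + 2) + (3)*(-z + 1) = -2*z + 1
  denominator: (3)*(-z + 2) + (3)*(-z + 1) = -6*z + 9
(T ∘ S)(z) = (-2*z + 1)/(-6*z + 9) = (2*z - 1)/(6*z - 9)

Final answer: (2*z - 1)/(6*z - 9)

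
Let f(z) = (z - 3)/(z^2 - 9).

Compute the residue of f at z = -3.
Write f(z) = P(z)/Q(z) with P(z) = z - 3 and Q(z) = z^2 - 9.
The denominator factors as Q(z) = (z - 3)*(z + 3), so z = -3 is a simple zero of Q and P is analytic there; z = -3 is therefore a simple pole and
  Res(f, z₀) = P(z₀)/Q'(z₀).

Q'(z) = 2*z, so Q'(-3) = -6.
P(-3) = -6.

Res(f, -3) = (-6)/(-6) = 1

Final answer: 1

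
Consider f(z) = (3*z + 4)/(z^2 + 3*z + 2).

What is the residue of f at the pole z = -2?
2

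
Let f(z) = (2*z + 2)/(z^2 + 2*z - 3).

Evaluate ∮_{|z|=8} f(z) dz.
By the residue theorem, ∮_C f(z) dz = 2πi · (sum of the residues of f at the poles inside |z| = 8).

The denominator factors as (z + 3)*(z - 1), so the singularities of f are simple poles at z = -3, z = 1.
  |-3|² = 9 < 64 = 8², so this pole is inside the contour.
  |1|² = 1 < 64 = 8², so this pole is inside the contour.

With P(z) = 2*z + 2 and Q(z) = z^2 + 2*z - 3, each pole is simple, so Res(f, z₀) = P(z₀)/Q'(z₀) with Q'(z) = 2*z + 2.
  Res(f, -3) = P(-3)/Q'(-3) = (-4)/(-4) = 1
  Res(f, 1) = P(1)/Q'(1) = (4)/(4) = 1

Sum of residues inside C: 2
∮_C f(z) dz = 2πi · (2) = 4*I*pi

Final answer: 4*I*pi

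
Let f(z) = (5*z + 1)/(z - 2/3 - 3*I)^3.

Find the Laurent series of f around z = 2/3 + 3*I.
Put w = z - (2/3 + 3*I), i.e. z = w + 2/3 + 3*I. The denominator is w^3, so it suffices to rewrite the numerator in powers of w.

P(z) = 5*z + 1
P(w + 2/3 + 3*I) = 13/3 + 15*I + 5*w

Dividing each term by w^3:
  f = (13/3 + 15*I)/w^3 + 5/w^2

Substituting back w = z - 2/3 - 3*I:
  f(z) = (13/3 + 15*I)/(z - 2/3 - 3*I)^3 + 5/(z - 2/3 - 3*I)^2

The series is finite because the numerator is a polynomial; the negative powers form the principal part.

Final answer: (13/3 + 15*I)/(z - 2/3 - 3*I)^3 + 5/(z - 2/3 - 3*I)^2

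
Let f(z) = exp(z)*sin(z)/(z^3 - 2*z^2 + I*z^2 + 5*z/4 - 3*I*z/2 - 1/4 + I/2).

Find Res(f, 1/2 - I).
(-4/5 - 2*I/5)*exp(1/2 - I)*sin(1/2 - I)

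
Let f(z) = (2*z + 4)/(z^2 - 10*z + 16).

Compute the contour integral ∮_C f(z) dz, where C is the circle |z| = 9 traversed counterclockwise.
4*I*pi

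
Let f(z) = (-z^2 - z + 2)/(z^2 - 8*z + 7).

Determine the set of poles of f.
The singularities of f are the zeros of the denominator. Factoring,
  z^2 - 8*z + 7 = (z - 7)*(z - 1)
so the candidates are z = 7, z = 1.

Check the numerator P(z) = -z^2 - z + 2 at each one:
  P(7) = -54 ≠ 0, so z = 7 is a (simple) pole.
  P(1) = 0, so the factor (z - 1) cancels and z = 1 is only a removable singularity, not a pole.

Poles of f: {7}

Final answer: {7}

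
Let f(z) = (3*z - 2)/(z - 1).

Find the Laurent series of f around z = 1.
Put w = z - (1), i.e. z = w + 1. The denominator is w, so it suffices to rewrite the numerator in powers of w.

P(z) = 3*z - 2
P(w + 1) = 1 + 3*w

Dividing each term by w:
  f = 1/w + 3

Substituting back w = z - 1:
  f(z) = 1/(z - 1) + 3

The series is finite because the numerator is a polynomial; the negative powers form the principal part, and the coefficient of 1/(z - 1) gives Res(f, 1) = 1.

Final answer: 1/(z - 1) + 3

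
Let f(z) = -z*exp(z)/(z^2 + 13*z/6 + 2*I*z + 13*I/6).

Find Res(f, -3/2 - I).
(-9/5 - 6*I/5)*exp(-3/2 - I)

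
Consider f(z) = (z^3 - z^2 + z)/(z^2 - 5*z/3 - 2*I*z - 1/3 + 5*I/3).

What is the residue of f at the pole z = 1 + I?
Write f(z) = P(z)/Q(z) with P(z) = z^3 - z^2 + z and Q(z) = z^2 - 5*z/3 - 2*I*z - 1/3 + 5*I/3.
The denominator factors as Q(z) = (z - 1 - I)*(z - 2/3 - I), so z = 1 + I is a simple zero of Q and P is analytic there; z = 1 + I is therefore a simple pole and
  Res(f, z₀) = P(z₀)/Q'(z₀).

Q'(z) = 2*z - 5/3 - 2*I, so Q'(1 + I) = 1/3.
P(1 + I) = -1 + I.

Res(f, 1 + I) = (-1 + I)/(1/3) = -3 + 3*I

Final answer: -3 + 3*I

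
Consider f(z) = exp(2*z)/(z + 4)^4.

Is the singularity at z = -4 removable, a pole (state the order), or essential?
pole of order 4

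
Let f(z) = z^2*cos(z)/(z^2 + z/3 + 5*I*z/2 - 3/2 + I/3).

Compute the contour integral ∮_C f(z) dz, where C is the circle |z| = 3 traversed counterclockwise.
By the residue theorem, ∮_C f(z) dz = 2πi · (sum of the residues of f at the poles inside |z| = 3).

The denominator factors as (z + I)*(z + 1/3 + 3*I/2), so the singularities of f are simple poles at z = -I, z = -1/3 - 3*I/2.
  |-I|² = 1 < 9 = 3², so this pole is inside the contour.
  |-1/3 - 3*I/2|² = 85/36 < 9 = 3², so this pole is inside the contour.

With P(z) = z^2*cos(z) and Q(z) = z^2 + z/3 + 5*I*z/2 - 3/2 + I/3, each pole is simple, so Res(f, z₀) = P(z₀)/Q'(z₀) with Q'(z) = 2*z + 1/3 + 5*I/2.
  Res(f, -I) = P(-I)/Q'(-I) = (-cosh(1))/(1/3 + I/2) = (-12/13 + 18*I/13)*cosh(1)
  Res(f, -1/3 - 3*I/2) = P(-1/3 - 3*I/2)/Q'(-1/3 - 3*I/2) = ((-77/36 + I)*cos(1/3 + 3*I/2))/(-1/3 - I/2) = (23/39 - 101*I/26)*cos(1/3 + 3*I/2)

Sum of residues inside C: (23/39 - 101*I/26)*cos(1/3 + 3*I/2) + (-12/13 + 18*I/13)*cosh(1)
∮_C f(z) dz = 2πi · ((23/39 - 101*I/26)*cos(1/3 + 3*I/2) + (-12/13 + 18*I/13)*cosh(1)) = pi*(-36/13 - 24*I/13)*cosh(1) + pi*(101/13 + 46*I/39)*cos(1/3 + 3*I/2)

Final answer: pi*(-36/13 - 24*I/13)*cosh(1) + pi*(101/13 + 46*I/39)*cos(1/3 + 3*I/2)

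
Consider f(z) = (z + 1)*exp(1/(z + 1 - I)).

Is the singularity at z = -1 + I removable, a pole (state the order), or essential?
essential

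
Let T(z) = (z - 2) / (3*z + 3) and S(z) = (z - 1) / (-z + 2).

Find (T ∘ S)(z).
(T ∘ S)(z) = T(S(z)) = ((1)*S(z) + (-2))/((3)*S(z) + (3)). Multiply numerator and denominator by -z + 2:
  numerator:   (1)*(z - 1) + (-2)*(-z + 2) = 3*z - 5
  denominator: (3)*(z - 1) + (3)*(-z + 2) = 3
(T ∘ S)(z) = (3*z - 5)/3

Final answer: (3*z - 5)/3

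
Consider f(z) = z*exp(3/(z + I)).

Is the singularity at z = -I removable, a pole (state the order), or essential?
essential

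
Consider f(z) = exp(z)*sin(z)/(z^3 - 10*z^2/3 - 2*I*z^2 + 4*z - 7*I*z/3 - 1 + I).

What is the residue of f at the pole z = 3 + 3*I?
Write f(z) = P(z)/Q(z) with P(z) = exp(z)*sin(z) and Q(z) = z^3 - 10*z^2/3 - 2*I*z^2 + 4*z - 7*I*z/3 - 1 + I.
The denominator factors as Q(z) = (z - 3 - 3*I)*(z + I)*(z - 1/3), so z = 3 + 3*I is a simple zero of Q and P is analytic there; z = 3 + 3*I is therefore a simple pole and
  Res(f, z₀) = P(z₀)/Q'(z₀).

Q'(z) = 3*z^2 - 20*z/3 - 4*I*z + 4 - 7*I/3, so Q'(3 + 3*I) = -4 + 59*I/3.
P(3 + 3*I) = exp(3 + 3*I)*sin(3 + 3*I).

Res(f, 3 + 3*I) = (exp(3 + 3*I)*sin(3 + 3*I))/(-4 + 59*I/3) = (-36/3625 - 177*I/3625)*exp(3 + 3*I)*sin(3 + 3*I)

Final answer: (-36/3625 - 177*I/3625)*exp(3 + 3*I)*sin(3 + 3*I)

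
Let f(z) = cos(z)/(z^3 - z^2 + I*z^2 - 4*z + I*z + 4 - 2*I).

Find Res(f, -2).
(4/51 + I/51)*cos(2)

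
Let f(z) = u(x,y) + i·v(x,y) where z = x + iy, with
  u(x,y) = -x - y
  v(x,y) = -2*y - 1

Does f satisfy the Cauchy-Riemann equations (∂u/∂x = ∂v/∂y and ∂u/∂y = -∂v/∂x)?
∂u/∂x = -1
∂v/∂y = -2
∂u/∂y = -1
∂v/∂x = 0
∂u/∂x ≠ ∂v/∂y and ∂u/∂y ≠ -∂v/∂x; the Cauchy-Riemann equations are not satisfied, so f is not analytic.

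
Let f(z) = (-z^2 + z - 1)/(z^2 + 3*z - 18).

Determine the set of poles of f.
The singularities of f are the zeros of the denominator. Factoring,
  z^2 + 3*z - 18 = (z - 3)*(z + 6)
so the candidates are z = 3, z = -6.

Check the numerator P(z) = -z^2 + z - 1 at each one:
  P(3) = -7 ≠ 0, so z = 3 is a (simple) pole.
  P(-6) = -43 ≠ 0, so z = -6 is a (simple) pole.

Poles of f: {-6, 3}

Final answer: {-6, 3}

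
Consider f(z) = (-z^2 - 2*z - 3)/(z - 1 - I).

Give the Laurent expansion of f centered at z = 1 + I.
(-5 - 4*I)/(z - 1 - I) - 4 - 2*I - (z - 1 - I)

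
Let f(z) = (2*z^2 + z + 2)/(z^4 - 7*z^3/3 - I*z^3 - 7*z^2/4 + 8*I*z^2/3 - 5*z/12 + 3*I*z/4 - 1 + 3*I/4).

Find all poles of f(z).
The singularities of f are the zeros of the denominator. Factoring,
  z^4 - 7*z^3/3 - I*z^3 - 7*z^2/4 + 8*I*z^2/3 - 5*z/12 + 3*I*z/4 - 1 + 3*I/4 = (z + 2/3 - I/2)*(z - I)*(z - 3)*(z + I/2)
so the candidates are z = -2/3 + I/2, z = I, z = 3, z = -I/2.

Check the numerator P(z) = 2*z^2 + z + 2 at each one:
  P(-2/3 + I/2) = 31/18 - 5*I/6 ≠ 0, so z = -2/3 + I/2 is a (simple) pole.
  P(I) = I ≠ 0, so z = I is a (simple) pole.
  P(3) = 23 ≠ 0, so z = 3 is a (simple) pole.
  P(-I/2) = 3/2 - I/2 ≠ 0, so z = -I/2 is a (simple) pole.

Poles of f: {-2/3 + I/2, -I/2, I, 3}

Final answer: {-2/3 + I/2, -I/2, I, 3}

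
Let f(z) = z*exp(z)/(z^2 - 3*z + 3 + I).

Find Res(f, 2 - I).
(4/5 + 3*I/5)*exp(2 - I)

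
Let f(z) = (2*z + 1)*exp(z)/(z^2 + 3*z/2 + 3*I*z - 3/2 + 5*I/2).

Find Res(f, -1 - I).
(-6/5 + 8*I/5)*exp(-1 - I)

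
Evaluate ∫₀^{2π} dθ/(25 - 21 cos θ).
Call the integral J. The integrand is 2π-periodic and we integrate over a full period, so shifting θ does not change the value (θ → θ + π flips the sign of the trig term). Hence
  J = ∫₀^{2π} dθ/(25 + 21 cos θ).
Put z = e^{iθ}: then cos θ = (z + 1/z)/2, dθ = dz/(iz), and z runs once counterclockwise around |z| = 1:
  J = ∮_{|z|=1} 1/(25 + 21*(z + 1/z)/2) · dz/(iz) = (2/i) ∮_{|z|=1} dz/(21*z^2 + 50*z + 21).
The roots of 21*z^2 + 50*z + 21 are z = (-25 ± sqrt(25^2 - 21^2))/21, with sqrt(184) = 2*sqrt(46); their product is 1, so only z₊ = -25/21 + 2*sqrt(46)/21 lies inside the unit circle (z₋ = -25/21 - 2*sqrt(46)/21 lies outside).
z₊ is a simple zero of q(z) = 21*z^2 + 50*z + 21, so Res(1/q, z₊) = 1/q'(z₊) with q'(z) = 42*z + 50; and q'(z₊) = 21*(z₊ - z₋) = 4*sqrt(46).
Therefore J = (2/i) · 2πi · 1/(4*sqrt(46)) = 2*pi/(2*sqrt(46)) = sqrt(46)*pi/46

Final answer: sqrt(46)*pi/46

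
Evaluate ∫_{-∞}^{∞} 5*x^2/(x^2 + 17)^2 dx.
5*sqrt(17)*pi/34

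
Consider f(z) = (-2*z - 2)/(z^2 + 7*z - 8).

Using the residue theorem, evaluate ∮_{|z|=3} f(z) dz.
By the residue theorem, ∮_C f(z) dz = 2πi · (sum of the residues of f at the poles inside |z| = 3).

The denominator factors as (z + 8)*(z - 1), so the singularities of f are simple poles at z = -8, z = 1.
  |-8|² = 64 > 9 = 3², so this pole is outside the contour.
  |1|² = 1 < 9 = 3², so this pole is inside the contour.

With P(z) = -2*z - 2 and Q(z) = z^2 + 7*z - 8, each pole is simple, so Res(f, z₀) = P(z₀)/Q'(z₀) with Q'(z) = 2*z + 7.
  Res(f, 1) = P(1)/Q'(1) = (-4)/(9) = -4/9

∮_C f(z) dz = 2πi · (-4/9) = -8*I*pi/9

Final answer: -8*I*pi/9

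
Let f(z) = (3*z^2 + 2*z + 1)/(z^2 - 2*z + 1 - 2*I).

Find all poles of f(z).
The singularities of f are the zeros of the denominator. Factoring,
  z^2 - 2*z + 1 - 2*I = (z - 2 - I)*(z + I)
so the candidates are z = 2 + I, z = -I.

Check the numerator P(z) = 3*z^2 + 2*z + 1 at each one:
  P(2 + I) = 14 + 14*I ≠ 0, so z = 2 + I is a (simple) pole.
  P(-I) = -2 - 2*I ≠ 0, so z = -I is a (simple) pole.

Poles of f: {-I, 2 + I}

Final answer: {-I, 2 + I}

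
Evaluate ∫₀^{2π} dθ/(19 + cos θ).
sqrt(10)*pi/30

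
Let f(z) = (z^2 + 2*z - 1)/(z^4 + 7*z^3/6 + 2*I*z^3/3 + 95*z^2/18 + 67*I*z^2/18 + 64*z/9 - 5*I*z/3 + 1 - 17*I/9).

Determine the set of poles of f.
{-1 + I, -1/3 + I/3, -1/3 + I, 1/2 - 3*I}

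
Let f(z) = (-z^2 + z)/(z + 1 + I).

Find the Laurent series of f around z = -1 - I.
Put w = z - (-1 - I), i.e. z = w - 1 - I. The denominator is w, so it suffices to rewrite the numerator in powers of w.

P(z) = -z^2 + z
P(w - 1 - I) = -1 - 3*I + (3 + 2*I)*w - w^2

Dividing each term by w:
  f = (-1 - 3*I)/w + 3 + 2*I - w

Substituting back w = z + 1 + I:
  f(z) = (-1 - 3*I)/(z + 1 + I) + 3 + 2*I - (z + 1 + I)

The series is finite because the numerator is a polynomial; the negative powers form the principal part, and the coefficient of 1/(z + 1 + I) gives Res(f, -1 - I) = -1 - 3*I.

Final answer: (-1 - 3*I)/(z + 1 + I) + 3 + 2*I - (z + 1 + I)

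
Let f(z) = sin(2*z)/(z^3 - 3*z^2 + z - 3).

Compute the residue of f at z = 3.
sin(6)/10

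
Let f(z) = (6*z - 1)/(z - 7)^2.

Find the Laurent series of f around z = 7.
41/(z - 7)^2 + 6/(z - 7)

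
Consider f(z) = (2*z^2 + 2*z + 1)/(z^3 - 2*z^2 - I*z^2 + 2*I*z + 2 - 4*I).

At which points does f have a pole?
The singularities of f are the zeros of the denominator. Factoring,
  z^3 - 2*z^2 - I*z^2 + 2*I*z + 2 - 4*I = (z - 2 - I)*(z + 1 - I)*(z - 1 + I)
so the candidates are z = 2 + I, z = -1 + I, z = 1 - I.

Check the numerator P(z) = 2*z^2 + 2*z + 1 at each one:
  P(2 + I) = 11 + 10*I ≠ 0, so z = 2 + I is a (simple) pole.
  P(-1 + I) = -1 - 2*I ≠ 0, so z = -1 + I is a (simple) pole.
  P(1 - I) = 3 - 6*I ≠ 0, so z = 1 - I is a (simple) pole.

Poles of f: {-1 + I, 1 - I, 2 + I}

Final answer: {-1 + I, 1 - I, 2 + I}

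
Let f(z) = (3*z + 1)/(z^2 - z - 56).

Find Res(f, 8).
Write f(z) = P(z)/Q(z) with P(z) = 3*z + 1 and Q(z) = z^2 - z - 56.
The denominator factors as Q(z) = (z + 7)*(z - 8), so z = 8 is a simple zero of Q and P is analytic there; z = 8 is therefore a simple pole and
  Res(f, z₀) = P(z₀)/Q'(z₀).

Q'(z) = 2*z - 1, so Q'(8) = 15.
P(8) = 25.

Res(f, 8) = (25)/(15) = 5/3

Final answer: 5/3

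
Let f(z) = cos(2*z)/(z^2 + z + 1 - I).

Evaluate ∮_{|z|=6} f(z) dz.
By the residue theorem, ∮_C f(z) dz = 2πi · (sum of the residues of f at the poles inside |z| = 6).

The denominator factors as (z - I)*(z + 1 + I), so the singularities of f are simple poles at z = I, z = -1 - I.
  |I|² = 1 < 36 = 6², so this pole is inside the contour.
  |-1 - I|² = 2 < 36 = 6², so this pole is inside the contour.

With P(z) = cos(2*z) and Q(z) = z^2 + z + 1 - I, each pole is simple, so Res(f, z₀) = P(z₀)/Q'(z₀) with Q'(z) = 2*z + 1.
  Res(f, I) = P(I)/Q'(I) = (cosh(2))/(1 + 2*I) = (1/5 - 2*I/5)*cosh(2)
  Res(f, -1 - I) = P(-1 - I)/Q'(-1 - I) = (cos(2 + 2*I))/(-1 - 2*I) = (-1/5 + 2*I/5)*cos(2 + 2*I)

Sum of residues inside C: (1/5 - 2*I/5)*cosh(2) + (-1/5 + 2*I/5)*cos(2 + 2*I)
∮_C f(z) dz = 2πi · ((1/5 - 2*I/5)*cosh(2) + (-1/5 + 2*I/5)*cos(2 + 2*I)) = pi*(4/5 + 2*I/5)*cosh(2) + pi*(-4/5 - 2*I/5)*cos(2 + 2*I)

Final answer: pi*(4/5 + 2*I/5)*cosh(2) + pi*(-4/5 - 2*I/5)*cos(2 + 2*I)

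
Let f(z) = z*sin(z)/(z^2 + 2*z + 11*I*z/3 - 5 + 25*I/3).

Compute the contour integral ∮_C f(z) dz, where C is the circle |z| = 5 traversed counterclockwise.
By the residue theorem, ∮_C f(z) dz = 2πi · (sum of the residues of f at the poles inside |z| = 5).

The denominator factors as (z + 3 + 2*I/3)*(z - 1 + 3*I), so the singularities of f are simple poles at z = -3 - 2*I/3, z = 1 - 3*I.
  |-3 - 2*I/3|² = 85/9 < 25 = 5², so this pole is inside the contour.
  |1 - 3*I|² = 10 < 25 = 5², so this pole is inside the contour.

With P(z) = z*sin(z) and Q(z) = z^2 + 2*z + 11*I*z/3 - 5 + 25*I/3, each pole is simple, so Res(f, z₀) = P(z₀)/Q'(z₀) with Q'(z) = 2*z + 2 + 11*I/3.
  Res(f, -3 - 2*I/3) = P(-3 - 2*I/3)/Q'(-3 - 2*I/3) = ((3 + 2*I/3)*sin(3 + 2*I/3))/(-4 + 7*I/3) = (-94/193 - 87*I/193)*sin(3 + 2*I/3)
  Res(f, 1 - 3*I) = P(1 - 3*I)/Q'(1 - 3*I) = ((1 - 3*I)*sin(1 - 3*I))/(4 - 7*I/3) = (99/193 - 87*I/193)*sin(1 - 3*I)

Sum of residues inside C: (99/193 - 87*I/193)*sin(1 - 3*I) + (-94/193 - 87*I/193)*sin(3 + 2*I/3)
∮_C f(z) dz = 2πi · ((99/193 - 87*I/193)*sin(1 - 3*I) + (-94/193 - 87*I/193)*sin(3 + 2*I/3)) = pi*(174/193 - 188*I/193)*sin(3 + 2*I/3) + pi*(174/193 + 198*I/193)*sin(1 - 3*I)

Final answer: pi*(174/193 - 188*I/193)*sin(3 + 2*I/3) + pi*(174/193 + 198*I/193)*sin(1 - 3*I)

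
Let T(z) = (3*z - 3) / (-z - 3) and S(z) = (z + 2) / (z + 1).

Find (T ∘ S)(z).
(T ∘ S)(z) = T(S(z)) = ((3)*S(z) + (-3))/((-1)*S(z) + (-3)). Multiply numerator and denominator by z + 1:
  numerator:   (3)*(z + 2) + (-3)*(z + 1) = 3
  denominator: (-1)*(z + 2) + (-3)*(z + 1) = -4*z - 5
(T ∘ S)(z) = 3/(-4*z - 5) = -3/(4*z + 5)

Final answer: -3/(4*z + 5)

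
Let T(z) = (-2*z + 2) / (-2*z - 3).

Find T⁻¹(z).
(-3*z - 2)/(2*z - 2)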